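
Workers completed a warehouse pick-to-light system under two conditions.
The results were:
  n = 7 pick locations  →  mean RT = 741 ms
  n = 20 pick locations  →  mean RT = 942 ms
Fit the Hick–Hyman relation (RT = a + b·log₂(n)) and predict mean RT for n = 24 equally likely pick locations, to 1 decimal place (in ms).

976.9 ms

Fit slope and intercept:
  b = (942 − 741) / (log₂ 20 − log₂ 7) = 201 / (4.3219 − 2.8074) = 132.711 ms/bit
  a = 741 − 132.711 × 2.8074 = 368.434 ms
Then RT(24) = 368.434 + 132.711 × log₂ 24 = 368.434 + 132.711 × 4.5850 ≈ 976.907 ms.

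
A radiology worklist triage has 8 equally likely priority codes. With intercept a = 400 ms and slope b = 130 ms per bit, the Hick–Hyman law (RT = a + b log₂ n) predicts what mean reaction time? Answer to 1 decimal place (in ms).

790.0 ms

log₂(8) = 3 bits, so RT = 400 + 130 × 3 ≈ 790.000 ms.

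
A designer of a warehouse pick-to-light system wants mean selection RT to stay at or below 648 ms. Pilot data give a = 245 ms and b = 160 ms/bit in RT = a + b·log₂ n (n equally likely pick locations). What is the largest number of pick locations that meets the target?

Set 245 + 160·log₂ n ≤ 648 → log₂ n ≤ (648 − 245)/160 = 2.5187.
So n ≤ 2^2.5187 = 5.731; the largest integer n is 5.

5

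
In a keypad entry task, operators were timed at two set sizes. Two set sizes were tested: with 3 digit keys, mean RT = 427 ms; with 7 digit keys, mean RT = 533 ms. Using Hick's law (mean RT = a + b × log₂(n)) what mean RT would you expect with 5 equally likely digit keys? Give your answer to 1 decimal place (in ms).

490.9 ms

With log₂ n on the abscissa the relation is linear; from the two conditions:
  b = (533 − 427) / (log₂ 7 − log₂ 3) = 106 / (2.8074 − 1.5850) = 86.715 ms/bit
  a = 427 − 86.715 × 1.5850 = 289.560 ms
Then RT(5) = 289.560 + 86.715 × log₂ 5 = 289.560 + 86.715 × 2.3219 ≈ 490.906 ms.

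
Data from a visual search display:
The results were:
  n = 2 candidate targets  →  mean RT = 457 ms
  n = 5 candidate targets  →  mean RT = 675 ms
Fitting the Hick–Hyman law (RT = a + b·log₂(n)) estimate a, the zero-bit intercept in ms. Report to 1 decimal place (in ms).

292.1 ms

The slope on a log₂ axis is (675 − 457) / (2.3219 − 1) = 164.911 ms/bit.
a = RT₁ − b·log₂ n₁ = 457 − 164.911 × 1 = 292.089 ms.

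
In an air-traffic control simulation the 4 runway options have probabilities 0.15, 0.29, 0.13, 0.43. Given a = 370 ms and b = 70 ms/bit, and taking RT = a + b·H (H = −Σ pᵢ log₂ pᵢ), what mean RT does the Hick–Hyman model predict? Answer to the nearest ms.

498 ms

Entropy contributions −pᵢ log₂ pᵢ: 0.4105, 0.5179, 0.3826, 0.5236; sum H = 1.8347 bits.
RT = a + bH = 370 + 70·1.8347 = 498.43 ms.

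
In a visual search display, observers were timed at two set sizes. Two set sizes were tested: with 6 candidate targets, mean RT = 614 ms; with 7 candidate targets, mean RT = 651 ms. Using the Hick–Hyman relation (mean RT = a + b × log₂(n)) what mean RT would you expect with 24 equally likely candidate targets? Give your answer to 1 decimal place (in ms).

Fit slope and intercept:
  b = (651 − 614) / (log₂ 7 − log₂ 6) = 37 / (2.8074 − 2.5850) = 166.373 ms/bit
  a = 614 − 166.373 × 2.5850 = 183.933 ms
Then RT(24) = 183.933 + 166.373 × log₂ 24 = 183.933 + 166.373 × 4.5850 ≈ 946.745 ms.

946.7 ms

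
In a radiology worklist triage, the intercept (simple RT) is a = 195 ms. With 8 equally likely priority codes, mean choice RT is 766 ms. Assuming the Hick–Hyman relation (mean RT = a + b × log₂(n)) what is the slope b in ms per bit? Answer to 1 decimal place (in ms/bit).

8 alternatives carry log₂ 8 = 3 bits; the choice cost is 766 − 195 = 571 ms, so b = 571/3 = 190.333 ms/bit.

190.3 ms/bit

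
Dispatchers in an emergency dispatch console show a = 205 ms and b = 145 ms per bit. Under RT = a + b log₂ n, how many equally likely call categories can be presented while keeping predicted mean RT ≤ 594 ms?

6

145·log₂ n ≤ 594 − 205 = 389, giving log₂ n ≤ 2.6828 and n ≤ 6.421. The largest whole number is 6.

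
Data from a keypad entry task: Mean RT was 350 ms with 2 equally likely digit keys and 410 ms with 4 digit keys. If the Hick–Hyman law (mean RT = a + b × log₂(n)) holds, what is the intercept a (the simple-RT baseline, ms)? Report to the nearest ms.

b = (RT₂ − RT₁)/(log₂ n₂ − log₂ n₁) = (410 − 350)/(2 − 1) = 60 ms/bit.
a = RT₁ − b·log₂ n₁ = 350 − 60 × 1 = 290.000 ms.

290 ms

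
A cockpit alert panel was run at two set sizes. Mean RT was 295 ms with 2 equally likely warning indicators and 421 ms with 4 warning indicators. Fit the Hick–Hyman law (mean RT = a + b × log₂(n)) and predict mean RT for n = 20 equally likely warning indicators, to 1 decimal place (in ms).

Solve the two-equation system in a and b:
  b = (421 − 295) / (log₂ 4 − log₂ 2) = 126 / (2 − 1) = 126.000 ms/bit
  a = 295 − 126.000 × 1 = 169.000 ms
Then RT(20) = 169.000 + 126.000 × log₂ 20 = 169.000 + 126.000 × 4.3219 ≈ 713.563 ms.

713.6 ms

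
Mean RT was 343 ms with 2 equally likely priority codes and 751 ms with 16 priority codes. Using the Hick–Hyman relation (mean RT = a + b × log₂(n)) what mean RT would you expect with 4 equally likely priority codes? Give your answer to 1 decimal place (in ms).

479.0 ms

With log₂ n on the abscissa the relation is linear; from the two conditions:
  b = (751 − 343) / (log₂ 16 − log₂ 2) = 408 / (4 − 1) = 136.000 ms/bit
  a = 343 − 136.000 × 1 = 207.000 ms
Then RT(4) = 207.000 + 136.000 × log₂ 4 = 207.000 + 136.000 × 2 ≈ 479.000 ms.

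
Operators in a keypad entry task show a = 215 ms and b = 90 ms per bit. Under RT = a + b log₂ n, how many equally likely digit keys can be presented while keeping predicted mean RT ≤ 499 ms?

8

Set 215 + 90·log₂ n ≤ 499 → log₂ n ≤ (499 − 215)/90 = 3.1556.
So n ≤ 2^3.1556 = 8.911; the largest integer n is 8.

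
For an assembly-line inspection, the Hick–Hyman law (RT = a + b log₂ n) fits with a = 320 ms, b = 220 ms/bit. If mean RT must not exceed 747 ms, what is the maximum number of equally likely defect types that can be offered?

220·log₂ n ≤ 747 − 320 = 427, giving log₂ n ≤ 1.9409 and n ≤ 3.839. The largest whole number is 3.

3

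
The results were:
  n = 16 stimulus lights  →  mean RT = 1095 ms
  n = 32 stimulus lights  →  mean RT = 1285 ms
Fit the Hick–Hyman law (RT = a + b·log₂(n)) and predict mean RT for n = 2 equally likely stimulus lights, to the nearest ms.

525 ms

With log₂ n on the abscissa the relation is linear; from the two conditions:
  b = (1285 − 1095) / (log₂ 32 − log₂ 16) = 190 / (5 − 4) = 190 ms/bit
  a = 1095 − 190 × 4 = 335 ms
Then RT(2) = 335 + 190 × log₂ 2 = 335 + 190 × 1 ≈ 525.000 ms.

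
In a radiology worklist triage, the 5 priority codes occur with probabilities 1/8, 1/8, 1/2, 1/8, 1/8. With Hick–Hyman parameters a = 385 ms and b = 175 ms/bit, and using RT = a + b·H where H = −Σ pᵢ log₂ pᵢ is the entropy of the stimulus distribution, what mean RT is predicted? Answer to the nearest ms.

Each term −pᵢ log₂ pᵢ: 0.125·3 + 0.125·3 + 0.5·1 + 0.125·3 + 0.125·3; summed, H = 2.000 bits.
Mean RT = a + bH = 385 + 175·2.000 = 735.00 ms.

735 ms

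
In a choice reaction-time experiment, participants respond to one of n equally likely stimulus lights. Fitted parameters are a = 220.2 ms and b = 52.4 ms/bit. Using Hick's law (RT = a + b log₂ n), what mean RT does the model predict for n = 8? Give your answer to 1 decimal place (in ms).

377.4 ms

log₂(8) = 3 bits, so RT = 220.2 + 52.4 × 3 ≈ 377.400 ms.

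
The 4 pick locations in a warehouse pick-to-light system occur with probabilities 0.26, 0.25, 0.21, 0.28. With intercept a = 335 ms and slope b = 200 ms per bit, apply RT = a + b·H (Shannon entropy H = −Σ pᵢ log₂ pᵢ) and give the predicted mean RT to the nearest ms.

733 ms

Entropy contributions −pᵢ log₂ pᵢ: 0.5053, 0.5000, 0.4728, 0.5142; sum H = 1.9923 bits.
RT = a + bH = 335 + 200·1.9923 = 733.47 ms.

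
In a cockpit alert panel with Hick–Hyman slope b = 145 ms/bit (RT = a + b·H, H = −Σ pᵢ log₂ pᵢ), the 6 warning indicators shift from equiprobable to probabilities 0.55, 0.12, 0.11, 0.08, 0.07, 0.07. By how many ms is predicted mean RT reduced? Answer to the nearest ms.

82 ms

Equiprobable entropy H₀ = log₂ 6 = 2.5850 bits.
Skewed entropy H = −Σ pᵢ log₂ pᵢ = 2.0203 bits.
ΔRT = b·(H₀ − H) = 145 × 0.5646 = 81.87 ms.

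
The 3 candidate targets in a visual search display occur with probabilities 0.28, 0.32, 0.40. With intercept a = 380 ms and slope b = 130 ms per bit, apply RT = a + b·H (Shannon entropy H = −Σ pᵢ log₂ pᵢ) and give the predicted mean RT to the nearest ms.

Entropy contributions −pᵢ log₂ pᵢ: 0.5142, 0.5260, 0.5288; sum H = 1.5690 bits.
RT = a + bH = 380 + 130·1.5690 = 583.97 ms.

584 ms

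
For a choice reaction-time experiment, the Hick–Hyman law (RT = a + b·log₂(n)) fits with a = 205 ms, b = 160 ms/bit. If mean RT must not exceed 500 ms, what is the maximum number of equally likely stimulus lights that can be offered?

3

160·log₂ n ≤ 500 − 205 = 295, giving log₂ n ≤ 1.8438 and n ≤ 3.589. The largest whole number is 3.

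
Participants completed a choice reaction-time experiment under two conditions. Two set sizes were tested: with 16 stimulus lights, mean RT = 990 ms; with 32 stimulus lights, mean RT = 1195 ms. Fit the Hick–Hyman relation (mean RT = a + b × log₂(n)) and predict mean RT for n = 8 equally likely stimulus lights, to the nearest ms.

RT is linear in log₂ n, so two points fix the line:
  b = (1195 − 990) / (log₂ 32 − log₂ 16) = 205 / (5 − 4) = 205 ms/bit
  a = 990 − 205 × 4 = 170 ms
Then RT(8) = 170 + 205 × log₂ 8 = 170 + 205 × 3 ≈ 785.000 ms.

785 ms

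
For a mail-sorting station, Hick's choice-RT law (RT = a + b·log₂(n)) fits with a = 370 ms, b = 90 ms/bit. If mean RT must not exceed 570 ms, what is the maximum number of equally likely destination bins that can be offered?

4

90·log₂ n ≤ 570 − 370 = 200, giving log₂ n ≤ 2.2222 and n ≤ 4.666. The largest whole number is 4.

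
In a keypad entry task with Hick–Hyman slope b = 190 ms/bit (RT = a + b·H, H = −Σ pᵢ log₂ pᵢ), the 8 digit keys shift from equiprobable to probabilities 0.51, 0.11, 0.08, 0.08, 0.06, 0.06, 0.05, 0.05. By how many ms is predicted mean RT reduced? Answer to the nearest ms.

124 ms

The RT saving is b·ΔH. Equiprobable H₀ = log₂(8) = 3.0000 bits; with the given probabilities H = 2.3480 bits.
b·(H₀ − H) = 190 × (3.0000 − 2.3480) = 123.88 ms.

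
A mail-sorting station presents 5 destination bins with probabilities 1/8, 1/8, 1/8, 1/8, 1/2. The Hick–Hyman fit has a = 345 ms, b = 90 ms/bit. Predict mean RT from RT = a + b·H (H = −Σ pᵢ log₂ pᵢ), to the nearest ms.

H = −Σ pᵢ log₂ pᵢ = 0.125·3 + 0.125·3 + 0.125·3 + 0.125·3 + 0.5·1 = 2.000 bits.
RT = 345 + 90 × 2.000 = 525.00 ms.

525 ms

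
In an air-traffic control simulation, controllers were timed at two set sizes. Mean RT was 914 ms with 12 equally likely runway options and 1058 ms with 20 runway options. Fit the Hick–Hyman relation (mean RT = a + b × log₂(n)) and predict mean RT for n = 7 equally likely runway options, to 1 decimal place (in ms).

762.1 ms

Fit slope and intercept:
  b = (1058 − 914) / (log₂ 20 − log₂ 12) = 144 / (4.3219 − 3.5850) = 195.396 ms/bit
  a = 914 − 195.396 × 3.5850 = 213.513 ms
Then RT(7) = 213.513 + 195.396 × log₂ 7 = 213.513 + 195.396 × 2.8074 ≈ 762.059 ms.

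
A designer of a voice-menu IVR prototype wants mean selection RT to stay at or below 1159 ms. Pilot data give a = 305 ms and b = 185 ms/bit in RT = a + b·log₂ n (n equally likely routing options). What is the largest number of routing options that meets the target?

24

185·log₂ n ≤ 1159 − 305 = 854, giving log₂ n ≤ 4.6162 and n ≤ 24.526. The largest whole number is 24.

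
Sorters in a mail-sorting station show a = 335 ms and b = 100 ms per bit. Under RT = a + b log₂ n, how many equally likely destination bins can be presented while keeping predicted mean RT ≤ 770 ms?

20

Information budget: (770 − 335)/100 = 4.3500 bits, so n ≤ 2^4.3500 = 20.393 → at most 20.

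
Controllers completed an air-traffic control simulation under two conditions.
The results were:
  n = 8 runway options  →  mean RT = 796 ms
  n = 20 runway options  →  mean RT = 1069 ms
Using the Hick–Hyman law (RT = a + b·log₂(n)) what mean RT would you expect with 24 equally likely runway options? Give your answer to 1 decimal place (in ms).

1123.3 ms

Fit slope and intercept:
  b = (1069 − 796) / (log₂ 20 − log₂ 8) = 273 / (4.3219 − 3) = 206.517 ms/bit
  a = 796 − 206.517 × 3 = 176.450 ms
Then RT(24) = 176.450 + 206.517 × log₂ 24 = 176.450 + 206.517 × 4.5850 ≈ 1123.321 ms.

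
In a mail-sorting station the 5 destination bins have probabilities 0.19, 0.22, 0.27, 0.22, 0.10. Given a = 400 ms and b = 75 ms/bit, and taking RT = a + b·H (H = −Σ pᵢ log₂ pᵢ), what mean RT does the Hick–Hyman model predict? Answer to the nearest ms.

Entropy contributions −pᵢ log₂ pᵢ: 0.4552, 0.4806, 0.5100, 0.4806, 0.3322; sum H = 2.2586 bits.
RT = a + bH = 400 + 75·2.2586 = 569.39 ms.

569 ms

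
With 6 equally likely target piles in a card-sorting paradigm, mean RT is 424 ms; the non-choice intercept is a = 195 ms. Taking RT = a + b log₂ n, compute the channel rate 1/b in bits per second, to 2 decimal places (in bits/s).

b = (424 − 195)/log₂ 6 = 229/2.5850 = 88.589 ms per bit = 0.08859 s/bit; the reciprocal is 11.288 bits/s.

11.29 bits/s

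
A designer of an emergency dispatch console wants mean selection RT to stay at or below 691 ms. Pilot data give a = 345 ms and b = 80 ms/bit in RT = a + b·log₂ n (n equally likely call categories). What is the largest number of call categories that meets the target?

Information budget: (691 − 345)/80 = 4.3250 bits, so n ≤ 2^4.3250 = 20.043 → at most 20.

20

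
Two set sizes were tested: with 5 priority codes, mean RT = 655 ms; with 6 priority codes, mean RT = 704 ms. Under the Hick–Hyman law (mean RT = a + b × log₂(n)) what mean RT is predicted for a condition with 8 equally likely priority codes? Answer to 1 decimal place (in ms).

Solve the two-equation system in a and b:
  b = (704 − 655) / (log₂ 6 − log₂ 5) = 49 / (2.5850 − 2.3219) = 186.287 ms/bit
  a = 655 − 186.287 × 2.3219 = 222.454 ms
Then RT(8) = 222.454 + 186.287 × log₂ 8 = 222.454 + 186.287 × 3 ≈ 781.316 ms.

781.3 ms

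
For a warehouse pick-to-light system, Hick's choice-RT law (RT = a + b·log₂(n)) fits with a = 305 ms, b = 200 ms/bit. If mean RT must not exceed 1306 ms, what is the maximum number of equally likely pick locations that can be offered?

Information budget: (1306 − 305)/200 = 5.0050 bits, so n ≤ 2^5.0050 = 32.111 → at most 32.

32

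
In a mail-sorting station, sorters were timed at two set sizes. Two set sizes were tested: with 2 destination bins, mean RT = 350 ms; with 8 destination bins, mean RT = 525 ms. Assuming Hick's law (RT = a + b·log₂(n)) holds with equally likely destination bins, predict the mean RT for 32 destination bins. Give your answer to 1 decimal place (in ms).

Fit slope and intercept:
  b = (525 − 350) / (log₂ 8 − log₂ 2) = 175 / (3 − 1) = 87.500 ms/bit
  a = 350 − 87.500 × 1 = 262.500 ms
Then RT(32) = 262.500 + 87.500 × log₂ 32 = 262.500 + 87.500 × 5 ≈ 700.000 ms.

700.0 ms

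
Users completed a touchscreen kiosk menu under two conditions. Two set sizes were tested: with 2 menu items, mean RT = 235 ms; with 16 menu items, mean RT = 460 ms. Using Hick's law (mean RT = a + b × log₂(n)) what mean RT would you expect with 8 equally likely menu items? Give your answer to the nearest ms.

385 ms

RT is linear in log₂ n, so two points fix the line:
  b = (460 − 235) / (log₂ 16 − log₂ 2) = 225 / (4 − 1) = 75 ms/bit
  a = 235 − 75 × 1 = 160 ms
Then RT(8) = 160 + 75 × log₂ 8 = 160 + 75 × 3 ≈ 385.000 ms.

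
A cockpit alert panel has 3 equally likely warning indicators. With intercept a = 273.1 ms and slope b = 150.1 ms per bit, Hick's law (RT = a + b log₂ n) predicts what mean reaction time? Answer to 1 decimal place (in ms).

511.0 ms

log₂(3) = 1.5850 bits, so RT = 273.1 + 150.1 × 1.5850 ≈ 511.003 ms.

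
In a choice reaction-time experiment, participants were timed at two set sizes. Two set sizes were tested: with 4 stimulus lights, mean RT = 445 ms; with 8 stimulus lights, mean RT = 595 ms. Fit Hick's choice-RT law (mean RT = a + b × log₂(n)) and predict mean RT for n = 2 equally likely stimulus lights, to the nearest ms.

Fit slope and intercept:
  b = (595 − 445) / (log₂ 8 − log₂ 4) = 150 / (3 − 2) = 150 ms/bit
  a = 445 − 150 × 2 = 145 ms
Then RT(2) = 145 + 150 × log₂ 2 = 145 + 150 × 1 ≈ 295.000 ms.

295 ms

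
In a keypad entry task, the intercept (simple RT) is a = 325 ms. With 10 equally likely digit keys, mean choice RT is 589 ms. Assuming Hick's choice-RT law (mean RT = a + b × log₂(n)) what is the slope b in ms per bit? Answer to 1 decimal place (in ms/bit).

log₂(10) = 3.3219 bits.
b = (RT − a)/log₂ n = (589 − 325) / 3.3219 = 79.472 ms/bit.

79.5 ms/bit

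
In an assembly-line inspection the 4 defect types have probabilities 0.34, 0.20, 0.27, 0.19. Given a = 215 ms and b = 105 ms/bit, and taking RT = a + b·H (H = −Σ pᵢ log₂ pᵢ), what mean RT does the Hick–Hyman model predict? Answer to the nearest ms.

421 ms

H = 0.34·log₂(1/0.34) + 0.20·log₂(1/0.20) + 0.27·log₂(1/0.27) + 0.19·log₂(1/0.19) = 1.9588 bits.
RT = 215 + 105 × 1.9588 = 420.67 ms.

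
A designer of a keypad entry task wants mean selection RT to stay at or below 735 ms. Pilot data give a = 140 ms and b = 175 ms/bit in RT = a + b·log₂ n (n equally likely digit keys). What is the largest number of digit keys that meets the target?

Set 140 + 175·log₂ n ≤ 735 → log₂ n ≤ (735 − 140)/175 = 3.4000.
So n ≤ 2^3.4000 = 10.556; the largest integer n is 10.

10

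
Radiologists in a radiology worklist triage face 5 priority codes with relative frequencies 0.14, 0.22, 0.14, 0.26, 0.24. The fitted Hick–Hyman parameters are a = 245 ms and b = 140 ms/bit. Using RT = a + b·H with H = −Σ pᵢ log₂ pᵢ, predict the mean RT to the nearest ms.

563 ms

Entropy contributions −pᵢ log₂ pᵢ: 0.3971, 0.4806, 0.3971, 0.5053, 0.4941; sum H = 2.2742 bits.
RT = a + bH = 245 + 140·2.2742 = 563.39 ms.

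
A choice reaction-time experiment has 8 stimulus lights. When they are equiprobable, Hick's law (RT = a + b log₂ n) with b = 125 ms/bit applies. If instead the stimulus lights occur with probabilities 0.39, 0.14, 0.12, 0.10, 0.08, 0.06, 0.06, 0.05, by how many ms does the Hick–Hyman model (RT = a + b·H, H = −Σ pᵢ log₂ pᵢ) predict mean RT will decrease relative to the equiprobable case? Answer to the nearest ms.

47 ms

Equiprobable entropy H₀ = log₂ 8 = 3.0000 bits.
Skewed entropy H = −Σ pᵢ log₂ pᵢ = 2.6208 bits.
ΔRT = b·(H₀ − H) = 125 × 0.3792 = 47.40 ms.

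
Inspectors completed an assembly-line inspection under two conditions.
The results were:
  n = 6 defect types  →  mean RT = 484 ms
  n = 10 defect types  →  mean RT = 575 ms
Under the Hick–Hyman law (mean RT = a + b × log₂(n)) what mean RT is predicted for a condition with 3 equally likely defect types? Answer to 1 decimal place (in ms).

360.5 ms

Solve the two-equation system in a and b:
  b = (575 − 484) / (log₂ 10 − log₂ 6) = 91 / (3.3219 − 2.5850) = 123.479 ms/bit
  a = 484 − 123.479 × 2.5850 = 164.811 ms
Then RT(3) = 164.811 + 123.479 × log₂ 3 = 164.811 + 123.479 × 1.5850 ≈ 360.521 ms.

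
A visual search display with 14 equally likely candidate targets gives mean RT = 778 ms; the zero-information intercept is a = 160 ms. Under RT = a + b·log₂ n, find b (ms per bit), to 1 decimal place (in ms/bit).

162.3 ms/bit

14 alternatives carry log₂ 14 = 3.8074 bits; the choice cost is 778 − 160 = 618 ms, so b = 618/3.8074 = 162.317 ms/bit.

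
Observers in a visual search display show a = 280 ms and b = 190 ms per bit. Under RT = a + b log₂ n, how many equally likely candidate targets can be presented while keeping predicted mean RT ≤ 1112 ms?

20

Set 280 + 190·log₂ n ≤ 1112 → log₂ n ≤ (1112 − 280)/190 = 4.3789.
So n ≤ 2^4.3789 = 20.806; the largest integer n is 20.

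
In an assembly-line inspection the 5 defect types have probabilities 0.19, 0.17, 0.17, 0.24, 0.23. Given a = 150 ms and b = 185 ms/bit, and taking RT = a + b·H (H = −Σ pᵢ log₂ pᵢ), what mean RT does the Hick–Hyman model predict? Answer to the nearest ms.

577 ms

H = 0.19·log₂(1/0.19) + 0.17·log₂(1/0.17) + 0.17·log₂(1/0.17) + 0.24·log₂(1/0.24) + 0.23·log₂(1/0.23) = 2.3062 bits.
RT = 150 + 185 × 2.3062 = 576.65 ms.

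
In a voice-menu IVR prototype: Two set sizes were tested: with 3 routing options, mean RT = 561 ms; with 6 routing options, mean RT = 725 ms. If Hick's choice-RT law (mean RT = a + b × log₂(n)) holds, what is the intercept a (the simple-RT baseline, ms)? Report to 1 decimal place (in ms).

b = (RT₂ − RT₁)/(log₂ n₂ − log₂ n₁) = (725 − 561)/(2.5850 − 1.5850) = 164.000 ms/bit.
Intercept: a = 561 − 164.000·log₂(3) = 301.066 ms.

301.1 ms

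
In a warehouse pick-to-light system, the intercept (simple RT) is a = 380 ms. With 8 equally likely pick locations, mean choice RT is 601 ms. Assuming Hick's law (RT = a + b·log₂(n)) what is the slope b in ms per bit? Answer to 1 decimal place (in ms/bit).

73.7 ms/bit

8 alternatives carry log₂ 8 = 3 bits; the choice cost is 601 − 380 = 221 ms, so b = 221/3 = 73.667 ms/bit.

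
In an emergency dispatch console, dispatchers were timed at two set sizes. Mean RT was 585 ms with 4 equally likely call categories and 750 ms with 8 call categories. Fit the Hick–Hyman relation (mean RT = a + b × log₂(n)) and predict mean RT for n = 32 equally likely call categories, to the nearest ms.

1080 ms

RT is linear in log₂ n, so two points fix the line:
  b = (750 − 585) / (log₂ 8 − log₂ 4) = 165 / (3 − 2) = 165 ms/bit
  a = 585 − 165 × 2 = 255 ms
Then RT(32) = 255 + 165 × log₂ 32 = 255 + 165 × 5 ≈ 1080.000 ms.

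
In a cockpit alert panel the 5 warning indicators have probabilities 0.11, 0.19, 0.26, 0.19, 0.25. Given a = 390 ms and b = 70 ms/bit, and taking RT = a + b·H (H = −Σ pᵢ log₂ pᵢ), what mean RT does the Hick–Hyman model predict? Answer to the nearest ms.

549 ms

H = 0.11·log₂(1/0.11) + 0.19·log₂(1/0.19) + 0.26·log₂(1/0.26) + 0.19·log₂(1/0.19) + 0.25·log₂(1/0.25) = 2.2660 bits.
RT = 390 + 70 × 2.2660 = 548.62 ms.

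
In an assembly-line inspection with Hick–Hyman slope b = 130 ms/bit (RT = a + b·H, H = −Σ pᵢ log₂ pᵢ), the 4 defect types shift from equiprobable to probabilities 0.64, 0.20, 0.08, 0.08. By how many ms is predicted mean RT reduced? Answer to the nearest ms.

70 ms

The RT saving is b·ΔH. Equiprobable H₀ = log₂(4) = 2.0000 bits; with the given probabilities H = 1.4595 bits.
b·(H₀ − H) = 130 × (2.0000 − 1.4595) = 70.27 ms.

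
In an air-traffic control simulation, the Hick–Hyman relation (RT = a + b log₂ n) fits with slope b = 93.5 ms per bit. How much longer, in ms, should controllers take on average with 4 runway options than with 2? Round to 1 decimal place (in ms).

ΔRT = (a + b log₂ n₂) − (a + b log₂ n₁) = b·(log₂ n₂ − log₂ n₁).
log₂(4) − log₂(2) = log₂(4/2) = log₂(2) = 1.
ΔRT = 93.5 × 1.0000 = 93.500 ms.

93.5 ms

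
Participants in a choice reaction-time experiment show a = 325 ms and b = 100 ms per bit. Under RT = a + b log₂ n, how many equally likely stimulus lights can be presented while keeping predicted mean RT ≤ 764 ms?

Set 325 + 100·log₂ n ≤ 764 → log₂ n ≤ (764 − 325)/100 = 4.3900.
So n ≤ 2^4.3900 = 20.966; the largest integer n is 20.

20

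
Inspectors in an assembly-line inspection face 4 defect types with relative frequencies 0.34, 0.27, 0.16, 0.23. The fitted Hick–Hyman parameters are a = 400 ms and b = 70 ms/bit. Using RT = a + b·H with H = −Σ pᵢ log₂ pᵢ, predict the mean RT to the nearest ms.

536 ms

H = 0.34·log₂(1/0.34) + 0.27·log₂(1/0.27) + 0.16·log₂(1/0.16) + 0.23·log₂(1/0.23) = 1.9499 bits.
RT = 400 + 70 × 1.9499 = 536.49 ms.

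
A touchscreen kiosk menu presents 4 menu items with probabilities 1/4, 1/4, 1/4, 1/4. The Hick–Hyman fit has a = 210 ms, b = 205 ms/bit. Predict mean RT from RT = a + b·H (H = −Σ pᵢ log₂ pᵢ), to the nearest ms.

H = −Σ pᵢ log₂ pᵢ = 0.25·2 + 0.25·2 + 0.25·2 + 0.25·2 = 2.000 bits.
RT = 210 + 205 × 2.000 = 620.00 ms.

620 ms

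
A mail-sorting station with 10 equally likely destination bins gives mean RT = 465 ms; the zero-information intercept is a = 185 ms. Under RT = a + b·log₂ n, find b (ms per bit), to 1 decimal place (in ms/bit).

84.3 ms/bit

b = (465 − 185) / log₂(10) = 280 / 3.3219 = 84.288 ms/bit.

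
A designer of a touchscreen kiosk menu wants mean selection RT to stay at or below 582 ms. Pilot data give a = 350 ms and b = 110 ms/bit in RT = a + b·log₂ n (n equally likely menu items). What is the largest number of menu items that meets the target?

4

110·log₂ n ≤ 582 − 350 = 232, giving log₂ n ≤ 2.1091 and n ≤ 4.314. The largest whole number is 4.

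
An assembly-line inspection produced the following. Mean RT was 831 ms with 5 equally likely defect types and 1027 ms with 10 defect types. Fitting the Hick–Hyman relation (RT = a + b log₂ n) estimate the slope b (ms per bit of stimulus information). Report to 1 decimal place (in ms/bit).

196.0 ms/bit

b = (RT₂ − RT₁)/(log₂ n₂ − log₂ n₁) = (1027 − 831)/(3.3219 − 2.3219) = 196.000 ms/bit.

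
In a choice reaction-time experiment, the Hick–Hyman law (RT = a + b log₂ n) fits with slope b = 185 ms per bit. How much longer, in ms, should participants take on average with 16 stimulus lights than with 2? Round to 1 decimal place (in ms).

555.0 ms

Only the slope matters, since a is common to both: ΔRT = b·log₂(n₂/n₁).
log₂(16) − log₂(2) = log₂(16/2) = log₂(8) = 3.
ΔRT = 185 × 3.0000 = 555.000 ms.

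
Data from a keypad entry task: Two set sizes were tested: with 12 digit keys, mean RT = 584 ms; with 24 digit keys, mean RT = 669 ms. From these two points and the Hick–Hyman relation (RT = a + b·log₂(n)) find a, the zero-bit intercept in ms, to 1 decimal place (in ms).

b = (RT₂ − RT₁)/(log₂ n₂ − log₂ n₁) = (669 − 584)/(4.5850 − 3.5850) = 85.000 ms/bit.
a = RT₁ − b·log₂ n₁ = 584 − 85.000 × 3.5850 = 279.278 ms.

279.3 ms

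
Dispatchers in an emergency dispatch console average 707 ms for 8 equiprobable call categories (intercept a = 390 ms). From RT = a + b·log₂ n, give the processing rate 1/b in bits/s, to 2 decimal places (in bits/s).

Choice component = 707 − 390 = 317 ms over log₂(8) = 3 bits.
b = 317 / 3 = 105.667 ms/bit, so 1/b = 9.464 bits/s.

9.46 bits/s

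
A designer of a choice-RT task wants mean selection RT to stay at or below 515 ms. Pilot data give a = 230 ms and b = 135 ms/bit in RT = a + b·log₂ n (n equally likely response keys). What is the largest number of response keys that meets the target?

4

Information budget: (515 − 230)/135 = 2.1111 bits, so n ≤ 2^2.1111 = 4.320 → at most 4.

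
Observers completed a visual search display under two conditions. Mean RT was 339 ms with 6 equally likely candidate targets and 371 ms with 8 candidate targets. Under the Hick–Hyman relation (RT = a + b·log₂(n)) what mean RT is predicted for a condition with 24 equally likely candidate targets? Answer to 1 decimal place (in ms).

493.2 ms

Fit slope and intercept:
  b = (371 − 339) / (log₂ 8 − log₂ 6) = 32 / (3 − 2.5850) = 77.101 ms/bit
  a = 339 − 77.101 × 2.5850 = 139.696 ms
Then RT(24) = 139.696 + 77.101 × log₂ 24 = 139.696 + 77.101 × 4.5850 ≈ 493.203 ms.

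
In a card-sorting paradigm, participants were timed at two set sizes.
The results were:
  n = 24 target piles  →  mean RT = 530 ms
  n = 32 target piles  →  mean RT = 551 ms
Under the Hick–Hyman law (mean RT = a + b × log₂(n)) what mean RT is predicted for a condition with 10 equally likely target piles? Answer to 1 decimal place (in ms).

466.1 ms

Solve the two-equation system in a and b:
  b = (551 − 530) / (log₂ 32 − log₂ 24) = 21 / (5 − 4.5850) = 50.598 ms/bit
  a = 530 − 50.598 × 4.5850 = 298.011 ms
Then RT(10) = 298.011 + 50.598 × log₂ 10 = 298.011 + 50.598 × 3.3219 ≈ 466.093 ms.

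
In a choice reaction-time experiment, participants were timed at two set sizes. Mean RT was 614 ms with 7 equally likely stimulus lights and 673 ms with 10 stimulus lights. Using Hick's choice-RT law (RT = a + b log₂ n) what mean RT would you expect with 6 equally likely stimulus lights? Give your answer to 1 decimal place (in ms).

Solve the two-equation system in a and b:
  b = (673 − 614) / (log₂ 10 − log₂ 7) = 59 / (3.3219 − 2.8074) = 114.658 ms/bit
  a = 614 − 114.658 × 2.8074 = 292.114 ms
Then RT(6) = 292.114 + 114.658 × log₂ 6 = 292.114 + 114.658 × 2.5850 ≈ 588.501 ms.

588.5 ms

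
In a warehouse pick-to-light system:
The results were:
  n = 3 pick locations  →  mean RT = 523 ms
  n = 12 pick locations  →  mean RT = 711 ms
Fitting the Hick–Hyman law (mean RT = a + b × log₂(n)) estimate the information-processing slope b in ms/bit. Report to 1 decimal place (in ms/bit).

b = (RT₂ − RT₁)/(log₂ n₂ − log₂ n₁) = (711 − 523)/(3.5850 − 1.5850) = 94.000 ms/bit.

94.0 ms/bit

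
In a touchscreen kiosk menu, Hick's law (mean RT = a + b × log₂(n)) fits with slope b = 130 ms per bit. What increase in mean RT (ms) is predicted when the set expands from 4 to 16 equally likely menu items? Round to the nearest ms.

260 ms

Only the slope matters, since a is common to both: ΔRT = b·log₂(n₂/n₁).
log₂(16) − log₂(4) = log₂(16/4) = log₂(4) = 2.
ΔRT = 130 × 2.0000 = 260.000 ms.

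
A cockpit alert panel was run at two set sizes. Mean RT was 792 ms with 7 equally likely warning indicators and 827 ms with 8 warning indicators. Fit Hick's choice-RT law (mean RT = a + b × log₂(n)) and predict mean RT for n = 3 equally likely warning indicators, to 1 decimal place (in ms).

569.9 ms

Fit slope and intercept:
  b = (827 − 792) / (log₂ 8 − log₂ 7) = 35 / (3 − 2.8074) = 181.681 ms/bit
  a = 792 − 181.681 × 2.8074 = 281.956 ms
Then RT(3) = 281.956 + 181.681 × log₂ 3 = 281.956 + 181.681 × 1.5850 ≈ 569.914 ms.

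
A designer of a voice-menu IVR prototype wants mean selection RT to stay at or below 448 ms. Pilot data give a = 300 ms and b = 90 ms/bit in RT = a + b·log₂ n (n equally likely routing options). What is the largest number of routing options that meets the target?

90·log₂ n ≤ 448 − 300 = 148, giving log₂ n ≤ 1.6444 and n ≤ 3.126. The largest whole number is 3.

3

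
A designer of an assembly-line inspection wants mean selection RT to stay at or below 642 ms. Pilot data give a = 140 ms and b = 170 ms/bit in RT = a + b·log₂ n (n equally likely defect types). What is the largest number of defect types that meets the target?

Set 140 + 170·log₂ n ≤ 642 → log₂ n ≤ (642 − 140)/170 = 2.9529.
So n ≤ 2^2.9529 = 7.743; the largest integer n is 7.

7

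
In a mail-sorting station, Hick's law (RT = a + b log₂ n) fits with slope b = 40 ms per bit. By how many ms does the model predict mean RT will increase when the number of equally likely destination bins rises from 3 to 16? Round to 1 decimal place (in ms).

96.6 ms

Only the slope matters, since a is common to both: ΔRT = b·log₂(n₂/n₁).
log₂(16) − log₂(3) = 4 − 1.5850 = 2.4150.
ΔRT = 40 × 2.4150 = 96.601 ms.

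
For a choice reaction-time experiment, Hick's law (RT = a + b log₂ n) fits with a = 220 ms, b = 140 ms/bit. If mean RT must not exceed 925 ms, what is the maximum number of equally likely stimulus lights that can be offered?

32

Set 220 + 140·log₂ n ≤ 925 → log₂ n ≤ (925 − 220)/140 = 5.0357.
So n ≤ 2^5.0357 = 32.802; the largest integer n is 32.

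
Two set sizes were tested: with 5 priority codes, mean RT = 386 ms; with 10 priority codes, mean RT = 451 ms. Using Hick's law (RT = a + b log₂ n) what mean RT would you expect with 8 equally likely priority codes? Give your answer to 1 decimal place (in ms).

430.1 ms

Solve the two-equation system in a and b:
  b = (451 − 386) / (log₂ 10 − log₂ 5) = 65 / (3.3219 − 2.3219) = 65.000 ms/bit
  a = 386 − 65.000 × 2.3219 = 235.075 ms
Then RT(8) = 235.075 + 65.000 × log₂ 8 = 235.075 + 65.000 × 3 ≈ 430.075 ms.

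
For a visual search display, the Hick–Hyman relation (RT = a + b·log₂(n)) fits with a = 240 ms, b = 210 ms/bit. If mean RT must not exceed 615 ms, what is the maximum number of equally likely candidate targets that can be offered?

Set 240 + 210·log₂ n ≤ 615 → log₂ n ≤ (615 − 240)/210 = 1.7857.
So n ≤ 2^1.7857 = 3.448; the largest integer n is 3.

3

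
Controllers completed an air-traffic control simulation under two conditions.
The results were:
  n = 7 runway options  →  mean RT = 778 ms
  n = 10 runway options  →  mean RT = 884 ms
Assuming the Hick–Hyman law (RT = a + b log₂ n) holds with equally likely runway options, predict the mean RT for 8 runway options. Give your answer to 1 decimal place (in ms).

Solve the two-equation system in a and b:
  b = (884 − 778) / (log₂ 10 − log₂ 7) = 106 / (3.3219 − 2.8074) = 205.996 ms/bit
  a = 778 − 205.996 × 2.8074 = 199.696 ms
Then RT(8) = 199.696 + 205.996 × log₂ 8 = 199.696 + 205.996 × 3 ≈ 817.684 ms.

817.7 ms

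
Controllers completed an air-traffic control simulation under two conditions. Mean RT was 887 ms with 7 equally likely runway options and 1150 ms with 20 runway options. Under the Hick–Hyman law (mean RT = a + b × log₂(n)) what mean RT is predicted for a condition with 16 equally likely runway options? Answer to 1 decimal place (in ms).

Solve the two-equation system in a and b:
  b = (1150 − 887) / (log₂ 20 − log₂ 7) = 263 / (4.3219 − 2.8074) = 173.646 ms/bit
  a = 887 − 173.646 × 2.8074 = 399.513 ms
Then RT(16) = 399.513 + 173.646 × log₂ 16 = 399.513 + 173.646 × 4 ≈ 1094.098 ms.

1094.1 ms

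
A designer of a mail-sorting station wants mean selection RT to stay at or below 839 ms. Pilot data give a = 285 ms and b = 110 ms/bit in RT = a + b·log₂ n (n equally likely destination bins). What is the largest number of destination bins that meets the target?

32

110·log₂ n ≤ 839 − 285 = 554, giving log₂ n ≤ 5.0364 and n ≤ 32.817. The largest whole number is 32.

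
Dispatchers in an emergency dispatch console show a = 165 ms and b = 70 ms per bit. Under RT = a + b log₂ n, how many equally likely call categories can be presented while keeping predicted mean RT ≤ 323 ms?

Set 165 + 70·log₂ n ≤ 323 → log₂ n ≤ (323 − 165)/70 = 2.2571.
So n ≤ 2^2.2571 = 4.780; the largest integer n is 4.

4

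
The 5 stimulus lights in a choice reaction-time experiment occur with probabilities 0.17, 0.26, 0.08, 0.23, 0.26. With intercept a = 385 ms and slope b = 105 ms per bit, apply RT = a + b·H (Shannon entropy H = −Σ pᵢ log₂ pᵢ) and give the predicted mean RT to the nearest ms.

Entropy contributions −pᵢ log₂ pᵢ: 0.4346, 0.5053, 0.2915, 0.4877, 0.5053; sum H = 2.2243 bits.
RT = a + bH = 385 + 105·2.2243 = 618.56 ms.

619 ms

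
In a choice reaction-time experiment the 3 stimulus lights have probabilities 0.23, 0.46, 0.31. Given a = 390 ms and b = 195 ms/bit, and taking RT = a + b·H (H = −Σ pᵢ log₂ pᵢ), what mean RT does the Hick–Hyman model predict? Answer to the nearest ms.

H = 0.23·log₂(1/0.23) + 0.46·log₂(1/0.46) + 0.31·log₂(1/0.31) = 1.5268 bits.
RT = 390 + 195 × 1.5268 = 687.73 ms.

688 ms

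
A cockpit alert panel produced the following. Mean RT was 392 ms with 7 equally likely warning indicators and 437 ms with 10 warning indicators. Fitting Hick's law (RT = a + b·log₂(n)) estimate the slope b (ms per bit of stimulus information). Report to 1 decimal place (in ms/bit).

Slope: b = (437 − 392) / (log₂ 10 − log₂ 7) = 45/0.5146 = 87.451 ms/bit.

87.5 ms/bit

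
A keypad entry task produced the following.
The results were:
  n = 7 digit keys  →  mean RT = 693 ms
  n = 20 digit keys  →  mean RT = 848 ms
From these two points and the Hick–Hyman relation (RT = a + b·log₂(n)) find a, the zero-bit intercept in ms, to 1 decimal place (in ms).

The slope on a log₂ axis is (848 − 693) / (4.3219 − 2.8074) = 102.339 ms/bit.
a = RT₁ − b·log₂ n₁ = 693 − 102.339 × 2.8074 = 405.698 ms.

405.7 ms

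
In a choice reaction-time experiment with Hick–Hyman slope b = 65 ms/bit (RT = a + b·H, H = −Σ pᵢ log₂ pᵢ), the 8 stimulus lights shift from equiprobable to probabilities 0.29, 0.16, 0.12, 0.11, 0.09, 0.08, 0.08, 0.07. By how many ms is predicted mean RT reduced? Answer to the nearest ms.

12 ms

Equiprobable entropy H₀ = log₂ 8 = 3.0000 bits.
Skewed entropy H = −Σ pᵢ log₂ pᵢ = 2.8225 bits.
ΔRT = b·(H₀ − H) = 65 × 0.1775 = 11.54 ms.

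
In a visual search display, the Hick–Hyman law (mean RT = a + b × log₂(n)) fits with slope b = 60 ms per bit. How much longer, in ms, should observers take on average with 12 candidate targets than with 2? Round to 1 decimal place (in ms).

Only the slope matters, since a is common to both: ΔRT = b·log₂(n₂/n₁).
log₂(12) − log₂(2) = 3.5850 − 1 = 2.5850.
ΔRT = 60 × 2.5850 = 155.098 ms.

155.1 ms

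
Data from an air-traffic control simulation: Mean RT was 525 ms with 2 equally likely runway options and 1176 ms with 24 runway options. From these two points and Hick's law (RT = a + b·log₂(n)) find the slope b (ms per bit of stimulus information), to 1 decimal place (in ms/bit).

181.6 ms/bit

b = (RT₂ − RT₁)/(log₂ n₂ − log₂ n₁) = (1176 − 525)/(4.5850 − 1) = 181.592 ms/bit.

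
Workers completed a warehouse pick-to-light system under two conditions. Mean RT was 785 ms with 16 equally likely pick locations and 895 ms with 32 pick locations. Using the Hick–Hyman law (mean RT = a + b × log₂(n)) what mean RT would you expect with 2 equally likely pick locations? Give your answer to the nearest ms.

Fit slope and intercept:
  b = (895 − 785) / (log₂ 32 − log₂ 16) = 110 / (5 − 4) = 110 ms/bit
  a = 785 − 110 × 4 = 345 ms
Then RT(2) = 345 + 110 × log₂ 2 = 345 + 110 × 1 ≈ 455.000 ms.

455 ms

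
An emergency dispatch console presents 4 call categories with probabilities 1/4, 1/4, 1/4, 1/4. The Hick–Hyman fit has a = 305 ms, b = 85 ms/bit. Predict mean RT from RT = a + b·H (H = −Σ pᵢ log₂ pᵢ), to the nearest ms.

H = −Σ pᵢ log₂ pᵢ = 0.25·2 + 0.25·2 + 0.25·2 + 0.25·2 = 2.000 bits.
RT = 305 + 85 × 2.000 = 475.00 ms.

475 ms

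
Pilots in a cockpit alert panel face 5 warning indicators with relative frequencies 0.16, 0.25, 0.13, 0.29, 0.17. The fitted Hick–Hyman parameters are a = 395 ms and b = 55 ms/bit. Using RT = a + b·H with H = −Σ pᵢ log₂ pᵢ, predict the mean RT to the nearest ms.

519 ms

Entropy contributions −pᵢ log₂ pᵢ: 0.4230, 0.5000, 0.3826, 0.5179, 0.4346; sum H = 2.2582 bits.
RT = a + bH = 395 + 55·2.2582 = 519.20 ms.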